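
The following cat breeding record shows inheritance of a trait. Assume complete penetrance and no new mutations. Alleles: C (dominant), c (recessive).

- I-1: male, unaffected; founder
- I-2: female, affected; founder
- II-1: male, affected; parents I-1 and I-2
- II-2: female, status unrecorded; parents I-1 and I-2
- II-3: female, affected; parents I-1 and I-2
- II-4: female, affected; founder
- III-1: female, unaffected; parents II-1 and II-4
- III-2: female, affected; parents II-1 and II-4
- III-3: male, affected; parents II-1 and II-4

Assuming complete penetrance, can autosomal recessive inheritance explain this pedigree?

No

Under autosomal recessive, III-1 (unaffected, female) cannot arise from II-1 (affected) × II-4 (affected).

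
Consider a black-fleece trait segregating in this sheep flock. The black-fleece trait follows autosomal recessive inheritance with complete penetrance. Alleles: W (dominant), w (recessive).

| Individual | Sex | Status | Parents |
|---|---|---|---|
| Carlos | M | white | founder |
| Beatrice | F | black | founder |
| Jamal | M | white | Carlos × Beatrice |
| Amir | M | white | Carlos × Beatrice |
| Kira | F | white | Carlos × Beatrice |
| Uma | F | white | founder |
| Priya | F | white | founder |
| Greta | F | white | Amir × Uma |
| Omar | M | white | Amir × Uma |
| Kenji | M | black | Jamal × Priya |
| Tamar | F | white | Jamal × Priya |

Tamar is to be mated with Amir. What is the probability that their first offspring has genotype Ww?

1/2

Jamal is white so carries W and received w from Beatrice (ww), so Jamal is Ww.
Priya is white so carries W and passed w to Kenji (ww), so Priya is Ww.
Tamar is a white offspring of Jamal (Ww) × Priya (Ww), whose cross gives 1/4 WW : 1/2 Ww : 1/4 ww; conditioning on being white, Tamar is WW with probability 1/3, Ww with probability 2/3.
Amir is white so carries W and received w from Beatrice (ww), so Amir is Ww.
Summing over parental genotype combinations, P(offspring has genotype Ww) = 1/3·1/2 + 2/3·1/2 = 1/2.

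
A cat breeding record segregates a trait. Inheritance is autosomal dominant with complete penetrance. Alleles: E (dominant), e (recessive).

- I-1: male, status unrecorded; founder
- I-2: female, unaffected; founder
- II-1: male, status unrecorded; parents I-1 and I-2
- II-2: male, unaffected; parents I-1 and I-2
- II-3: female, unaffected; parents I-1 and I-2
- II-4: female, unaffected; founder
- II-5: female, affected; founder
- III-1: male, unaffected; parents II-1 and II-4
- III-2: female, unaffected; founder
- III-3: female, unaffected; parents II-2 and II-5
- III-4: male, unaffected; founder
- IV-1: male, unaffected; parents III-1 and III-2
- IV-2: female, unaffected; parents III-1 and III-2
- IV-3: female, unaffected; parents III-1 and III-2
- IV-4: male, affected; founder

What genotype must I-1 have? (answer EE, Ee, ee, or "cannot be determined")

cannot be determined

I-1's phenotype is unrecorded, and no parent or child forces a single allele at both positions; consistent genotype assignments exist with I-1 as Ee or ee.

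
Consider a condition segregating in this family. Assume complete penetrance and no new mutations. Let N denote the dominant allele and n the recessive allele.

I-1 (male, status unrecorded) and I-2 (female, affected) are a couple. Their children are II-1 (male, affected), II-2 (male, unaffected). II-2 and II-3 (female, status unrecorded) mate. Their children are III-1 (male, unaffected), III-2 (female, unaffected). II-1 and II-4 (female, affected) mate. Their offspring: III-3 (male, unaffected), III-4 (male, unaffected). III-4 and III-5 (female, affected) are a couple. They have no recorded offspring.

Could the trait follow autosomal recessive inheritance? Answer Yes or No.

No

Under autosomal recessive, III-3 (unaffected, male) cannot arise from II-1 (affected) × II-4 (affected).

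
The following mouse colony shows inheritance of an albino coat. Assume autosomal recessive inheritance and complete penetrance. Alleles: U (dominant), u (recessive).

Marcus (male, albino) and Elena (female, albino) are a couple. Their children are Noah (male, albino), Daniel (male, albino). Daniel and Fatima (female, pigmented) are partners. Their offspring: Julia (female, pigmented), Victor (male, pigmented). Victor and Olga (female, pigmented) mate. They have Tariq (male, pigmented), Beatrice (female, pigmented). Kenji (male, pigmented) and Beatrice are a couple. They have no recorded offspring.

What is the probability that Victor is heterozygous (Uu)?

1

Victor is pigmented so carries U and received u from Daniel (uu), so Victor is Uu, giving P(Uu) = 1.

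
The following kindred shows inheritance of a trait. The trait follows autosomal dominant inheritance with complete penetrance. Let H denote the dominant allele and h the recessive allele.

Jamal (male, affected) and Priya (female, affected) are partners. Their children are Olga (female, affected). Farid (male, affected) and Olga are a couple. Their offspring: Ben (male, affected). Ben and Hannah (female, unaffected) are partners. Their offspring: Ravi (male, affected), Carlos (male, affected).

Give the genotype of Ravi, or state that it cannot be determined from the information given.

From phenotype alone, Ravi is HH or Hh.
Ravi is affected so carries H and received h from Hannah (hh), so Ravi is Hh.

Hh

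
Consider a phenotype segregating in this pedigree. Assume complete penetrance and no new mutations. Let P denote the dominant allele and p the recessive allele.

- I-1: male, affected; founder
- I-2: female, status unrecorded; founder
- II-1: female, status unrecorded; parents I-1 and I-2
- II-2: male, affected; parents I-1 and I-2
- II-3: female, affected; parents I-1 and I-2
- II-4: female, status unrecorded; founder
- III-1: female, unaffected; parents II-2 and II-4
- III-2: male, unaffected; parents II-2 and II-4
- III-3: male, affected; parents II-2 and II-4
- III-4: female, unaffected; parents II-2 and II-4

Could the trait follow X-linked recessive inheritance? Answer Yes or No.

A consistent assignment under X-linked recessive exists: I-1 X^p Y, I-2 X^P X^p, II-1 X^P X^p, II-2 X^p Y, II-3 X^p X^p, II-4 X^P X^p, III-1 X^P X^p, III-2 X^P Y, III-3 X^p Y, III-4 X^P X^p.
In this assignment every recorded phenotype matches its genotype and every non-founder's genotype is obtainable from its parents' genotypes, so the pedigree is consistent.

Yes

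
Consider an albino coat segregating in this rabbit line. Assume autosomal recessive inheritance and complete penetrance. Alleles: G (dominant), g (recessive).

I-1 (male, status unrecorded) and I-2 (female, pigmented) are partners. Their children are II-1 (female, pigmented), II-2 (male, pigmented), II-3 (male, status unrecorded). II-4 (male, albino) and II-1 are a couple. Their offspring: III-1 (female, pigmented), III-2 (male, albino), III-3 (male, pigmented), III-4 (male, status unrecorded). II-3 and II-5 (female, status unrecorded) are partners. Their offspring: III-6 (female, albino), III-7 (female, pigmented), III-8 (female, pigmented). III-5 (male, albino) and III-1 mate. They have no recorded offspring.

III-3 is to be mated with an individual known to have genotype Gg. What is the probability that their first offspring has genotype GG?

1/4

III-3 is pigmented so carries G and received g from II-4 (gg), so III-3 is Gg.
The cross gives 1/4 GG : 1/2 Gg : 1/4 gg, so P(offspring has genotype GG) = 1/4.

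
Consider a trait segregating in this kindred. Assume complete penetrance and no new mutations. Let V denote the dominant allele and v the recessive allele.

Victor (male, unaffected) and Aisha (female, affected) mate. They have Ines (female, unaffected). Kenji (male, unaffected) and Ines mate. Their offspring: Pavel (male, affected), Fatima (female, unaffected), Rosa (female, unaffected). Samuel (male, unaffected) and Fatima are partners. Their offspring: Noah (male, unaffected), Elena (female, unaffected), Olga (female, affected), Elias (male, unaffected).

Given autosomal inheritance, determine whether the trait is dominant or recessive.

recessive

Kenji and Ines are both unaffected yet have an affected child Pavel. Under dominance, an affected child requires at least one affected parent, so the trait cannot be dominant.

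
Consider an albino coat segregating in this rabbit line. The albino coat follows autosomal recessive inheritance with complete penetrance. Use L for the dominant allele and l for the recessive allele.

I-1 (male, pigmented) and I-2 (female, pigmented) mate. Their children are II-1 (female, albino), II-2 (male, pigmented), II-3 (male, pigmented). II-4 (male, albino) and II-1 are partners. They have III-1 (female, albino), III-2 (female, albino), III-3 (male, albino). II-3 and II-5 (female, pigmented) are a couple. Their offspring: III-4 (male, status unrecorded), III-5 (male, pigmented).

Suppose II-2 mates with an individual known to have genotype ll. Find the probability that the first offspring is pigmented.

2/3

I-1 is pigmented so carries L and passed l to II-1 (ll), so I-1 is Ll.
I-2 is pigmented so carries L and passed l to II-1 (ll), so I-2 is Ll.
II-2 is a pigmented offspring of I-1 (Ll) × I-2 (Ll), whose cross gives 1/4 LL : 1/2 Ll : 1/4 ll; conditioning on being pigmented, II-2 is LL with probability 1/3, Ll with probability 2/3.
Summing over parental genotype combinations, P(offspring is pigmented) = 1/3·1 + 2/3·1/2 = 2/3.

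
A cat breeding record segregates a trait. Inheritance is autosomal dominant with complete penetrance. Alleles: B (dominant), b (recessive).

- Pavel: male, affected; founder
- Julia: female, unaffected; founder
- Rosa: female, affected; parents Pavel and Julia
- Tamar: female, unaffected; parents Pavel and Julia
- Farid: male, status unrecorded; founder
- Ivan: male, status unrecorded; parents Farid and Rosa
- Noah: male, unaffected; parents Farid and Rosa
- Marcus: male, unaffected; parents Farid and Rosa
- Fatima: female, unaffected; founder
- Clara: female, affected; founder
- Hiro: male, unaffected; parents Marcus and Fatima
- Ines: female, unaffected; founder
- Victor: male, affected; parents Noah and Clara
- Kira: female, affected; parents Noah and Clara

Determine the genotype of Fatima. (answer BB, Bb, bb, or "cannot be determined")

Fatima is unaffected, so Fatima is bb.

bb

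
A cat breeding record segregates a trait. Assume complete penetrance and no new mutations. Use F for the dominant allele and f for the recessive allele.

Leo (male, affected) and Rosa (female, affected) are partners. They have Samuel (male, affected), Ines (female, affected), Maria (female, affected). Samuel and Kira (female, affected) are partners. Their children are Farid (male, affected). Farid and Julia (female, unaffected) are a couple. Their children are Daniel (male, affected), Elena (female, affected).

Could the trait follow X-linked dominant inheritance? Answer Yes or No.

No

Under X-linked dominant, Daniel (affected, male) cannot arise from Farid (affected) × Julia (unaffected).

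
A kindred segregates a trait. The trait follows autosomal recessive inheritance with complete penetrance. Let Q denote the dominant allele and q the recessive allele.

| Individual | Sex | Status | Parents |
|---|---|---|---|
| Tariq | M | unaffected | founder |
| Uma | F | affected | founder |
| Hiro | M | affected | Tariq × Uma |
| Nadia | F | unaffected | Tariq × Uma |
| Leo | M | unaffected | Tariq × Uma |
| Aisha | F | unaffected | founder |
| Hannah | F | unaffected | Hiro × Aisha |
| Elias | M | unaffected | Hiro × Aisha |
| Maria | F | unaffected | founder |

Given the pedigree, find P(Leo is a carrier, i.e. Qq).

1

Leo is unaffected so carries Q and received q from Uma (qq), so Leo is Qq, giving P(Qq) = 1.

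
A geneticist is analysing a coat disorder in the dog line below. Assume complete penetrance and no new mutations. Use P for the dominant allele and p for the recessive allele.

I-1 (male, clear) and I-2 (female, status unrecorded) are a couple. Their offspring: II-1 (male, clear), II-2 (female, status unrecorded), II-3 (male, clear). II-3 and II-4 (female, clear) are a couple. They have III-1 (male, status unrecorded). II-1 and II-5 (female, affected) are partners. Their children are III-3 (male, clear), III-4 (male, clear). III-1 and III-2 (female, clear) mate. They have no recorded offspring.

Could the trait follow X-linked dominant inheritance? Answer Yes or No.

A consistent assignment under X-linked dominant exists: I-1 X^p Y, I-2 X^P X^p, II-1 X^p Y, II-2 X^P X^p, II-3 X^p Y, II-4 X^p X^p, II-5 X^P X^p, III-1 X^p Y, III-2 X^p X^p, III-3 X^p Y, III-4 X^p Y.
In this assignment every recorded phenotype matches its genotype and every non-founder's genotype is obtainable from its parents' genotypes, so the pedigree is consistent.

Yes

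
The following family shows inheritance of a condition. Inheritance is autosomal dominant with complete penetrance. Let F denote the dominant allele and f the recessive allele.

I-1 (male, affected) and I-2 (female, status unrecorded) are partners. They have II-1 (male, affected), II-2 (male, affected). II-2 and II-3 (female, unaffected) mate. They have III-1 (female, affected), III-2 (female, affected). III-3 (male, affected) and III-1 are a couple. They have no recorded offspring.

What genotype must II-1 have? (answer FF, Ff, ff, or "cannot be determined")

cannot be determined

II-1's phenotype allows FF or Ff, and no parent or child forces a single allele at both positions; consistent genotype assignments exist with II-1 as FF or Ff.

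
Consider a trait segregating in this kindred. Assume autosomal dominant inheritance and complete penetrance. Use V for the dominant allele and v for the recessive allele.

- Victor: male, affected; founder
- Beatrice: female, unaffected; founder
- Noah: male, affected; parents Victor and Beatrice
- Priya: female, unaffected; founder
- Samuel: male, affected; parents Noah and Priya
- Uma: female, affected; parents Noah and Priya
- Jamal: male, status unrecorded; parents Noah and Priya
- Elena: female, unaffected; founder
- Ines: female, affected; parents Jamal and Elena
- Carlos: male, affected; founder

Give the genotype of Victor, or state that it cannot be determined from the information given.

cannot be determined

Victor's phenotype allows VV or Vv, and no parent or child forces a single allele at both positions; consistent genotype assignments exist with Victor as VV or Vv.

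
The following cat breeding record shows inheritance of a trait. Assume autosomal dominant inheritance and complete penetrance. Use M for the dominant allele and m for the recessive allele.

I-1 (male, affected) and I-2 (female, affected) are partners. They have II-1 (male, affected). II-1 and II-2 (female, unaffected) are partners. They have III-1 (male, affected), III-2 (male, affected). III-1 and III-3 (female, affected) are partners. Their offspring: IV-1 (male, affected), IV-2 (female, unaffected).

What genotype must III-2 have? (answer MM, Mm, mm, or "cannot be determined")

Mm

From phenotype alone, III-2 is MM or Mm.
III-2 is affected so carries M and received m from II-2 (mm), so III-2 is Mm.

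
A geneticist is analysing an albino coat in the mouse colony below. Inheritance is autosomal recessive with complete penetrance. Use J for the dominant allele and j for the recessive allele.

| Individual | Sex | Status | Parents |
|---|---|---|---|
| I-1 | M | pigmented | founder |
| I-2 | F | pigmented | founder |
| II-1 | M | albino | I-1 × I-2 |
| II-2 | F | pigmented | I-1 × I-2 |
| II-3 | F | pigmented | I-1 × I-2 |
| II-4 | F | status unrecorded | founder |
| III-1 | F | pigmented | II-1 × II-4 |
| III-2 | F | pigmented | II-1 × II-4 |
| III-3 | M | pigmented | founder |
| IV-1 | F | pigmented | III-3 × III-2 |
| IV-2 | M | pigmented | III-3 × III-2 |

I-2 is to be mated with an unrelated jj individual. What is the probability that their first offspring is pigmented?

I-2 is pigmented so carries J and passed j to II-1 (jj), so I-2 is Jj.
The cross gives 1/2 Jj : 1/2 jj, so P(offspring is pigmented) = 1/2.

1/2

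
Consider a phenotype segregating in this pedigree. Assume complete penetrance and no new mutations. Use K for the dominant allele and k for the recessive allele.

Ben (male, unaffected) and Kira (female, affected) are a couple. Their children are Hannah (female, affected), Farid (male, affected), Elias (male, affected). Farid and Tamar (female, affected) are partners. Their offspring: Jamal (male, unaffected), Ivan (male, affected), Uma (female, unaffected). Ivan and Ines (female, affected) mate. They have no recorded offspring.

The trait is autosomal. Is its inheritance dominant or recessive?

dominant

Farid and Tamar are both affected yet have an unaffected child Jamal. Under a recessive model two affected parents are homozygous and every child would be affected, so the trait cannot be recessive.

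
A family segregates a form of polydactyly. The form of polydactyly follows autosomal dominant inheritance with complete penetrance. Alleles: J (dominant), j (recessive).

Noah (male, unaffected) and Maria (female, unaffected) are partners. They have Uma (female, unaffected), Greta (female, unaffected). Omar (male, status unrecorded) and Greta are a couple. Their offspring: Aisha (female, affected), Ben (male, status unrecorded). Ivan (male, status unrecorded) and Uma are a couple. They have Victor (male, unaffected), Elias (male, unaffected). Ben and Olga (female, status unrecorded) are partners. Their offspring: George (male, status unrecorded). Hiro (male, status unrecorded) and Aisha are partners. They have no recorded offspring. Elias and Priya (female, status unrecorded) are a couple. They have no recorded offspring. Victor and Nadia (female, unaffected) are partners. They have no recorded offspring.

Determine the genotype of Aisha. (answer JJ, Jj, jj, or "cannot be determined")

Jj

From phenotype alone, Aisha is JJ or Jj.
Aisha is affected so carries J and received j from Greta (jj), so Aisha is Jj.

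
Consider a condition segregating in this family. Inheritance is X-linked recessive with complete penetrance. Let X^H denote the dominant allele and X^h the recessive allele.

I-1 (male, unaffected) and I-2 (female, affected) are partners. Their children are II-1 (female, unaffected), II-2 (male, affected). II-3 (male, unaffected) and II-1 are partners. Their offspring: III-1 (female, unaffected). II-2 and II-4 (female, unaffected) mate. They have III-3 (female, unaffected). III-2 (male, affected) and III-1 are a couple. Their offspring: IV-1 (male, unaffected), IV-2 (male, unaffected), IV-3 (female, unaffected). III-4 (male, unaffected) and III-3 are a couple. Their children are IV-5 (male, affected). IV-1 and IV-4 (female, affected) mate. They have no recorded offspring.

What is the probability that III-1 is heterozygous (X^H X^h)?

1/9

II-3 is unaffected, so II-3 is X^H Y.
II-1 is unaffected so carries H and received h from I-2 (X^h X^h), so II-1 is X^H X^h.
Their cross gives offspring ratios 1/2 X^H X^H : 1/2 X^H X^h. Conditioning on III-1 being unaffected, P(X^H X^h) = 1/2 / 1 = 1/2 before taking III-1's own offspring into account.
III-2 is affected, so III-2 is X^h Y.
Now use III-1's offspring. Probability of each recorded status — unaffected son IV-1: 1/2 if III-1 is X^H X^h, 1 if X^H X^H; unaffected son IV-2: 1/2 if III-1 is X^H X^h, 1 if X^H X^H; unaffected daughter IV-3: 1/2 if III-1 is X^H X^h, 1 if X^H X^H.
Bayes: P(X^H X^h) = 1/2·1/8 / (1/2·1/8 + 1/2·1) = 1/9.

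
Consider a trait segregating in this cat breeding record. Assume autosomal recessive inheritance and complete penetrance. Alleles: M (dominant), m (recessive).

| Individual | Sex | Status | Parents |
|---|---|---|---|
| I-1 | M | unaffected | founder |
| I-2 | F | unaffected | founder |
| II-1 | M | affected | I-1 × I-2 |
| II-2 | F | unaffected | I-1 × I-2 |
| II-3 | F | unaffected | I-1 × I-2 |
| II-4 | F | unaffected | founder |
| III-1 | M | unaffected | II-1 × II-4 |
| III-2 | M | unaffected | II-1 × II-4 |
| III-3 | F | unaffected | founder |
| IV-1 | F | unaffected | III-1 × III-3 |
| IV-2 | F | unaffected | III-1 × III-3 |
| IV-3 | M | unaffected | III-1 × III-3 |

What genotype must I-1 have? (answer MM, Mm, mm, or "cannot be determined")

From phenotype alone, I-1 is MM or Mm.
I-1 is unaffected so carries M and passed m to II-1 (mm), so I-1 is Mm.

Mm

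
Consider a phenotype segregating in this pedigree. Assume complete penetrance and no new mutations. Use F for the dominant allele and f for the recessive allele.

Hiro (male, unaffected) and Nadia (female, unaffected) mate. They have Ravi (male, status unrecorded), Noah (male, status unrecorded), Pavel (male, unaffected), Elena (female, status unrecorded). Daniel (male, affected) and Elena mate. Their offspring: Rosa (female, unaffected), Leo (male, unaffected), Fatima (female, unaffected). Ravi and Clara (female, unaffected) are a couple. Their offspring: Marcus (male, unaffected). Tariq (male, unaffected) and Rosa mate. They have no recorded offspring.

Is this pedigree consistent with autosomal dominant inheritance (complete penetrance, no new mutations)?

Yes

A consistent assignment under autosomal dominant exists: Hiro ff, Nadia ff, Ravi ff, Noah ff, Pavel ff, Elena ff, Daniel Ff, Clara ff, Rosa ff, Leo ff, Fatima ff, Tariq ff, Marcus ff.
In this assignment every recorded phenotype matches its genotype and every non-founder's genotype is obtainable from its parents' genotypes, so the pedigree is consistent.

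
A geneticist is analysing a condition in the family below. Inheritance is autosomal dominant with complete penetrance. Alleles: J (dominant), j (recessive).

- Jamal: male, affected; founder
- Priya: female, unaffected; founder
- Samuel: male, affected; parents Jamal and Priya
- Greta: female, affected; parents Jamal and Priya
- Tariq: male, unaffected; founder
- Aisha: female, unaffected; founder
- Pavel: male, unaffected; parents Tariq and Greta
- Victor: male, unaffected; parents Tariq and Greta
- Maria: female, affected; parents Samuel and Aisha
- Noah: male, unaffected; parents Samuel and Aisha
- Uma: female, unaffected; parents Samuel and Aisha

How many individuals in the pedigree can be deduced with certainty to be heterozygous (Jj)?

3

Obligate heterozygotes: Samuel is affected so carries J and received j from Priya (jj), so Samuel is Jj; Greta is affected so carries J and received j from Priya (jj), so Greta is Jj; Maria is affected so carries J and received j from Aisha (jj), so Maria is Jj.
Every other individual is either homozygous by phenotype or has at least one consistent homozygous assignment, so the count is 3.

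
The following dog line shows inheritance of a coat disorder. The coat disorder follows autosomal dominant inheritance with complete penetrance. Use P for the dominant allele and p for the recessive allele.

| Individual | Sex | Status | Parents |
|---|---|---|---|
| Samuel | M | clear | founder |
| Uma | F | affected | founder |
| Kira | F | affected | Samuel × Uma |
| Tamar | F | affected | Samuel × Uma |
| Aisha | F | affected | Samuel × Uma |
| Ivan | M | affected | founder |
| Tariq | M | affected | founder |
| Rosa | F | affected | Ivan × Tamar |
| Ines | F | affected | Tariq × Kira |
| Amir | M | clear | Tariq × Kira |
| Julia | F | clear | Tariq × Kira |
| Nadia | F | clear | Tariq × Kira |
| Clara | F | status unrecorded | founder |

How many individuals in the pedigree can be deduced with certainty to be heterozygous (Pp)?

4

Obligate heterozygotes: Kira is affected so carries P and received p from Samuel (pp), so Kira is Pp; Tamar is affected so carries P and received p from Samuel (pp), so Tamar is Pp; Aisha is affected so carries P and received p from Samuel (pp), so Aisha is Pp; Tariq is affected so carries P and passed p to Amir (pp), so Tariq is Pp.
Every other individual is either homozygous by phenotype or has at least one consistent homozygous assignment, so the count is 4.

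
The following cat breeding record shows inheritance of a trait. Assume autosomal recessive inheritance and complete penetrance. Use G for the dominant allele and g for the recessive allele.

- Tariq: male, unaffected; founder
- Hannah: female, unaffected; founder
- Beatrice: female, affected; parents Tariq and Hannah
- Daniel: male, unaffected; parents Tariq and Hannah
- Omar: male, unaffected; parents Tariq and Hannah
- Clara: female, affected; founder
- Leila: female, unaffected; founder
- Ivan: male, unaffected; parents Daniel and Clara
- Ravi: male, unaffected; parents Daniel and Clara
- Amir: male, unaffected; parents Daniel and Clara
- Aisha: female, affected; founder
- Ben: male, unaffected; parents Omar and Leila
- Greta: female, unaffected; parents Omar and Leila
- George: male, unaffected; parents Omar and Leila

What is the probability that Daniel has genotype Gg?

Tariq is unaffected so carries G and passed g to Beatrice (gg), so Tariq is Gg.
Hannah is unaffected so carries G and passed g to Beatrice (gg), so Hannah is Gg.
Their cross gives offspring ratios 1/4 GG : 1/2 Gg : 1/4 gg. Conditioning on Daniel being unaffected, P(Gg) = 1/2 / 3/4 = 2/3 before taking Daniel's own offspring into account.
Clara is affected, so Clara is gg.
Now use Daniel's offspring. Probability of each recorded status — unaffected son Ivan: 1/2 if Daniel is Gg, 1 if GG; unaffected son Ravi: 1/2 if Daniel is Gg, 1 if GG; unaffected son Amir: 1/2 if Daniel is Gg, 1 if GG.
Bayes: P(Gg) = 2/3·1/8 / (2/3·1/8 + 1/3·1) = 1/5.

1/5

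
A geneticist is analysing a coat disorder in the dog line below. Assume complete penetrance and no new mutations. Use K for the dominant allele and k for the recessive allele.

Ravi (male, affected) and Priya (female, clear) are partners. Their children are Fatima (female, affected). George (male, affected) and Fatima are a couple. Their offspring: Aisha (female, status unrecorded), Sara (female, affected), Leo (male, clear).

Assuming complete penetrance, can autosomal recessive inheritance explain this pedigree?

No

Under autosomal recessive, Leo (clear, male) cannot arise from George (affected) × Fatima (affected).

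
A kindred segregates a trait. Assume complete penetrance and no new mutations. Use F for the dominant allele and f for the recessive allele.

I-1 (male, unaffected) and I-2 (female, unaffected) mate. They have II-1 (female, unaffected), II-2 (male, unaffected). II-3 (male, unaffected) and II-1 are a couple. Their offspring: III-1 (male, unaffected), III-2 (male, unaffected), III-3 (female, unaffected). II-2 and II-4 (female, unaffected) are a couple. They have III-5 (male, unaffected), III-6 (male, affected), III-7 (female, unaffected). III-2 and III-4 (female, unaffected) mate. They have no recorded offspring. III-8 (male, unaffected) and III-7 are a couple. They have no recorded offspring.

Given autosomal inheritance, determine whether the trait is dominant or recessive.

II-2 and II-4 are both unaffected yet have an affected child III-6. Under dominance, an affected child requires at least one affected parent, so the trait cannot be dominant.

recessive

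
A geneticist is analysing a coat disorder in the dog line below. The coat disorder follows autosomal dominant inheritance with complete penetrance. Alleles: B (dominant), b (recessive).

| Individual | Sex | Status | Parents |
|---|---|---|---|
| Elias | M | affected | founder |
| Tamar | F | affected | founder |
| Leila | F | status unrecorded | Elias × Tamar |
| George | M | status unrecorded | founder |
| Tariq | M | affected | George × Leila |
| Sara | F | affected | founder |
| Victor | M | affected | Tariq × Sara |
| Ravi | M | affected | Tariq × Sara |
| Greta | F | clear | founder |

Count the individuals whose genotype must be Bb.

0

No individual's genotype is forced to Bb by the pedigree, so the count is 0.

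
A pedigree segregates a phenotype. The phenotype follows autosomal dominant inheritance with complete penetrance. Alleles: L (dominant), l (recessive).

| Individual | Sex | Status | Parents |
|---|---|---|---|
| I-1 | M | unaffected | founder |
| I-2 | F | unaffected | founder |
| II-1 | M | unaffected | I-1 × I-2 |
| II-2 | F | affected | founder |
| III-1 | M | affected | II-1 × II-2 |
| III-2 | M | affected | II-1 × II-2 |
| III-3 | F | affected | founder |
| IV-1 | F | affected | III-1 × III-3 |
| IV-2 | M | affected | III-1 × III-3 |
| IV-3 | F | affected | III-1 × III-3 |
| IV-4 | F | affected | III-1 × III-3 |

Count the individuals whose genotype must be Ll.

Obligate heterozygotes: III-1 is affected so carries L and received l from II-1 (ll), so III-1 is Ll; III-2 is affected so carries L and received l from II-1 (ll), so III-2 is Ll.
Every other individual is either homozygous by phenotype or has at least one consistent homozygous assignment, so the count is 2.

2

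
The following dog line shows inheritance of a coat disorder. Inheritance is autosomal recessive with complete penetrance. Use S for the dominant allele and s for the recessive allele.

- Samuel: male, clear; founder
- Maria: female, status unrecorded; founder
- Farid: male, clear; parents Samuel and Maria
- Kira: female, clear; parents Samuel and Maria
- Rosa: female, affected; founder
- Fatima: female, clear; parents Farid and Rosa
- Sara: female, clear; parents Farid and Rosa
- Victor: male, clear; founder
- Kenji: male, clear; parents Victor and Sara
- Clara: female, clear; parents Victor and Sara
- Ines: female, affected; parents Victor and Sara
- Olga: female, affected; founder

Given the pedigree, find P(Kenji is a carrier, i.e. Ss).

Victor is clear so carries S and passed s to Ines (ss), so Victor is Ss.
Sara is clear so carries S and received s from Rosa (ss), so Sara is Ss.
Their cross gives offspring ratios 1/4 SS : 1/2 Ss : 1/4 ss. Conditioning on Kenji being clear, P(Ss) = 1/2 / 3/4 = 2/3.

2/3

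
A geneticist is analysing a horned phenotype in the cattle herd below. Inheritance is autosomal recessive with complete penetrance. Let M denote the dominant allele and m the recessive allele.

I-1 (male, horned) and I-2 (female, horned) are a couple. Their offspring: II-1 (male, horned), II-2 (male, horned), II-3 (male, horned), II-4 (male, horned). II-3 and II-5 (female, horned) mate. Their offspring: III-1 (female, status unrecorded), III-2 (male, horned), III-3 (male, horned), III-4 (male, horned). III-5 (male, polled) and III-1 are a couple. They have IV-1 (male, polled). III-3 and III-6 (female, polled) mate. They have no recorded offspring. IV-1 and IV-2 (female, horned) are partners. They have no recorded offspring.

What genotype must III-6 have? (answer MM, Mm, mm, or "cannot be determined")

III-6's phenotype allows MM or Mm, and no parent or child forces a single allele at both positions; consistent genotype assignments exist with III-6 as MM or Mm.

cannot be determined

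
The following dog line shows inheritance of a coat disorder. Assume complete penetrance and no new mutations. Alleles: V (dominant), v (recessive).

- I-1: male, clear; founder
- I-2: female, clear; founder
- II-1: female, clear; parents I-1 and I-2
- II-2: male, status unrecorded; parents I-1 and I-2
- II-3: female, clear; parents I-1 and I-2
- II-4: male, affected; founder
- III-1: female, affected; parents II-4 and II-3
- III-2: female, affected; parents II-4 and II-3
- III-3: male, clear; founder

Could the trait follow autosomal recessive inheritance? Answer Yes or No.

A consistent assignment under autosomal recessive exists: I-1 VV, I-2 Vv, II-1 VV, II-2 VV, II-3 Vv, II-4 vv, III-1 vv, III-2 vv, III-3 VV.
In this assignment every recorded phenotype matches its genotype and every non-founder's genotype is obtainable from its parents' genotypes, so the pedigree is consistent.

Yes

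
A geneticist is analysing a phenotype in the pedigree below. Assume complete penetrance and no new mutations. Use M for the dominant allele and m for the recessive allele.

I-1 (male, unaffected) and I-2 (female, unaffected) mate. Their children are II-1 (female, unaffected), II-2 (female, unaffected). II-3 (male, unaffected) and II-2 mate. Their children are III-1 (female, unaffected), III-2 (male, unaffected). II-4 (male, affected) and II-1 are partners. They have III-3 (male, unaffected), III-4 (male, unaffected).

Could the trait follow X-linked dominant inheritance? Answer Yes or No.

A consistent assignment under X-linked dominant exists: I-1 X^m Y, I-2 X^m X^m, II-1 X^m X^m, II-2 X^m X^m, II-3 X^m Y, II-4 X^M Y, III-1 X^m X^m, III-2 X^m Y, III-3 X^m Y, III-4 X^m Y.
In this assignment every recorded phenotype matches its genotype and every non-founder's genotype is obtainable from its parents' genotypes, so the pedigree is consistent.

Yes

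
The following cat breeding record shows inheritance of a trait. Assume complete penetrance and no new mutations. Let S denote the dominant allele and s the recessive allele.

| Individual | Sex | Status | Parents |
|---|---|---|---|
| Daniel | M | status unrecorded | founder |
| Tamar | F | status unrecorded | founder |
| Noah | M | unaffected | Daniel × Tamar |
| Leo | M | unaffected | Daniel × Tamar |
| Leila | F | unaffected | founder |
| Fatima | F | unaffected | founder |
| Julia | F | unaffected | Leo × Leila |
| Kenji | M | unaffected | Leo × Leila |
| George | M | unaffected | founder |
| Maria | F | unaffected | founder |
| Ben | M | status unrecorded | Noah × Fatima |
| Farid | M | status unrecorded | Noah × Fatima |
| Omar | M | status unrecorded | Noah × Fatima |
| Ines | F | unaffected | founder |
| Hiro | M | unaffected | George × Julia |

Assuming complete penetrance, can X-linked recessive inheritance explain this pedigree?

A consistent assignment under X-linked recessive exists: Daniel X^S Y, Tamar X^S X^S, Noah X^S Y, Leo X^S Y, Leila X^S X^S, Fatima X^S X^S, Julia X^S X^S, Kenji X^S Y, George X^S Y, Maria X^S X^S, Ben X^S Y, Farid X^S Y, Omar X^S Y, Ines X^S X^S, Hiro X^S Y.
In this assignment every recorded phenotype matches its genotype and every non-founder's genotype is obtainable from its parents' genotypes, so the pedigree is consistent.

Yes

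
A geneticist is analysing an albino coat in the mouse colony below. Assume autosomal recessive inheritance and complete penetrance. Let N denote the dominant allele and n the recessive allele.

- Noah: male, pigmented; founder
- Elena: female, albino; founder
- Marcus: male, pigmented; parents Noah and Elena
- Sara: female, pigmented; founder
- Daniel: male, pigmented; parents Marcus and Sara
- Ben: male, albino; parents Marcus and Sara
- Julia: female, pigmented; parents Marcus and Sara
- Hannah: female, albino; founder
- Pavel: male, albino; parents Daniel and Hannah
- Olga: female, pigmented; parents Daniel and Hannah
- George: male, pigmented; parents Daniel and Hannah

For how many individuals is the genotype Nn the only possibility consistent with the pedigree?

Obligate heterozygotes: Marcus is pigmented so carries N and received n from Elena (nn), so Marcus is Nn; Sara is pigmented so carries N and passed n to Ben (nn), so Sara is Nn; Daniel is pigmented so carries N and passed n to Pavel (nn), so Daniel is Nn; Olga is pigmented so carries N and received n from Hannah (nn), so Olga is Nn; George is pigmented so carries N and received n from Hannah (nn), so George is Nn.
Every other individual is either homozygous by phenotype or has at least one consistent homozygous assignment, so the count is 5.

5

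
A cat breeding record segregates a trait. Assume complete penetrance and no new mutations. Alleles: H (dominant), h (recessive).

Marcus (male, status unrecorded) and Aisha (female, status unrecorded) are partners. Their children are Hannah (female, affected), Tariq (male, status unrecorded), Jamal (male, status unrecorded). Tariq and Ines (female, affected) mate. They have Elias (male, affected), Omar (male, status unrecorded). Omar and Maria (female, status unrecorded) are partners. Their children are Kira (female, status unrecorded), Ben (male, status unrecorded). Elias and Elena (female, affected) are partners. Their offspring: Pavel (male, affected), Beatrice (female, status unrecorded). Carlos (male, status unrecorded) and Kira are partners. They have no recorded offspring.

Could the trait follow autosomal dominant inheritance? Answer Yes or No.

A consistent assignment under autosomal dominant exists: Marcus HH, Aisha HH, Hannah HH, Tariq HH, Jamal HH, Ines HH, Elias HH, Omar HH, Maria HH, Elena HH, Kira HH, Ben HH, Carlos HH, Pavel HH, Beatrice HH.
In this assignment every recorded phenotype matches its genotype and every non-founder's genotype is obtainable from its parents' genotypes, so the pedigree is consistent.

Yes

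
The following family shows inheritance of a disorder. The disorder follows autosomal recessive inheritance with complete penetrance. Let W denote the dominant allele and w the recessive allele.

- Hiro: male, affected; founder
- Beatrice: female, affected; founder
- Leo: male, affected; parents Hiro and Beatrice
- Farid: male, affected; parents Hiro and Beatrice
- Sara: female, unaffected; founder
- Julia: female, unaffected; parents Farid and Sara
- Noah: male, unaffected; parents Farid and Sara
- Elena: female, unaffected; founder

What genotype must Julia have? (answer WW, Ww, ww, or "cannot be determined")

From phenotype alone, Julia is WW or Ww.
Julia is unaffected so carries W and received w from Farid (ww), so Julia is Ww.

Ww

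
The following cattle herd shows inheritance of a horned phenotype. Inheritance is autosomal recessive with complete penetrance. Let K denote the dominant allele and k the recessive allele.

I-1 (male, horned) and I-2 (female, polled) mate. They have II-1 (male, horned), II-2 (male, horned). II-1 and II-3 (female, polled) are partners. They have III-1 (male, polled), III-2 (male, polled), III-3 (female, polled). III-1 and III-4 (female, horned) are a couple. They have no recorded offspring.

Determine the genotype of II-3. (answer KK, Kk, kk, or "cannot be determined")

II-3's phenotype allows KK or Kk, and no parent or child forces a single allele at both positions; consistent genotype assignments exist with II-3 as KK or Kk.

cannot be determined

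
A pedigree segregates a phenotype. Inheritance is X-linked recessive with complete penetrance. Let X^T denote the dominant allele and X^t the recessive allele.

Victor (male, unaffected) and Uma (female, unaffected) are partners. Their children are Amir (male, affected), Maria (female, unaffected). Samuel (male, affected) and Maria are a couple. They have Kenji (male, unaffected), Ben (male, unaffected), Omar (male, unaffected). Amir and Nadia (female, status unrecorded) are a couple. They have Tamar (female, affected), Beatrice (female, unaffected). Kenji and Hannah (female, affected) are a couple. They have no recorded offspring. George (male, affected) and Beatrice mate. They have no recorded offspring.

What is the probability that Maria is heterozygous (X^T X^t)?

1/9

Victor is unaffected, so Victor is X^T Y.
Uma is unaffected so carries T and passed t to Amir (X^t Y), so Uma is X^T X^t.
Their cross gives offspring ratios 1/2 X^T X^T : 1/2 X^T X^t. Conditioning on Maria being unaffected, P(X^T X^t) = 1/2 / 1 = 1/2 before taking Maria's own offspring into account.
Samuel is affected, so Samuel is X^t Y.
Now use Maria's offspring. Probability of each recorded status — unaffected son Kenji: 1/2 if Maria is X^T X^t, 1 if X^T X^T; unaffected son Ben: 1/2 if Maria is X^T X^t, 1 if X^T X^T; unaffected son Omar: 1/2 if Maria is X^T X^t, 1 if X^T X^T.
Bayes: P(X^T X^t) = 1/2·1/8 / (1/2·1/8 + 1/2·1) = 1/9.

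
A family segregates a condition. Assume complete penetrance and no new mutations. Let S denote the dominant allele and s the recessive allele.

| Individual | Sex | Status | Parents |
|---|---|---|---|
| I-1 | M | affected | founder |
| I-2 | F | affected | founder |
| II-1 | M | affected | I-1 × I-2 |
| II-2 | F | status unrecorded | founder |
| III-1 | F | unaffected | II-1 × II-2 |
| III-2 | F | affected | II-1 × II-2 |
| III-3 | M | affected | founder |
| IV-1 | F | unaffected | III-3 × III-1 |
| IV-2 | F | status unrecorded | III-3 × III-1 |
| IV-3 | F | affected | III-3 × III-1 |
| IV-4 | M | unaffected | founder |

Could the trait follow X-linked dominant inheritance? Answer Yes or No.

No

Under X-linked dominant, III-1 (unaffected, female) cannot arise from II-1 (affected) × II-2 (unrecorded).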